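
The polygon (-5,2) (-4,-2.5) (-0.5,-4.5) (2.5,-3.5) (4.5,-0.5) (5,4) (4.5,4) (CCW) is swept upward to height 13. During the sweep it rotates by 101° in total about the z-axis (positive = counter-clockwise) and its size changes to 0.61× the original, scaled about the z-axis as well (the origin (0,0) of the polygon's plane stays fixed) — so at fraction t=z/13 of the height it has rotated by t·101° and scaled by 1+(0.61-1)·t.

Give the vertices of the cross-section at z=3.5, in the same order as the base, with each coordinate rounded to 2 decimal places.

Cross-section at z=3.5: (-4.80,-0.45) (-2.16,-3.63) (1.44,-3.79) (3.42,-1.76) (3.79,1.44) (2.34,5.23) (1.95,5.02)

t = z/height = 3.5/13 = 0.269231
s = 1 + (scale-1)·z/height = 1 + (0.61-1)·3.5/13 = 0.895000
θ = twist·z/height = 101°·3.5/13 = 27.1923° = 0.474595 rad
cos θ = 0.889478, sin θ = 0.456979 (intermediates below are computed at full precision and shown rounded to 5 d.p.)
v1: (-5,2) → rotate → (-5.36135,-0.50594) → ×s → (-4.79840,-0.45281) → (-4.80,-0.45)
v2: (-4,-2.5) → rotate → (-2.41546,-4.05161) → ×s → (-2.16184,-3.62619) → (-2.16,-3.63)
v3: (-0.5,-4.5) → rotate → (1.61166,-4.23114) → ×s → (1.44244,-3.78687) → (1.44,-3.79)
v4: (2.5,-3.5) → rotate → (3.82312,-1.97073) → ×s → (3.42169,-1.76380) → (3.42,-1.76)
v5: (4.5,-0.5) → rotate → (4.23114,1.61166) → ×s → (3.78687,1.44244) → (3.79,1.44)
v6: (5,4) → rotate → (2.61947,5.84280) → ×s → (2.34443,5.22931) → (2.34,5.23)
v7: (4.5,4) → rotate → (2.17474,5.61431) → ×s → (1.94639,5.02481) → (1.95,5.02)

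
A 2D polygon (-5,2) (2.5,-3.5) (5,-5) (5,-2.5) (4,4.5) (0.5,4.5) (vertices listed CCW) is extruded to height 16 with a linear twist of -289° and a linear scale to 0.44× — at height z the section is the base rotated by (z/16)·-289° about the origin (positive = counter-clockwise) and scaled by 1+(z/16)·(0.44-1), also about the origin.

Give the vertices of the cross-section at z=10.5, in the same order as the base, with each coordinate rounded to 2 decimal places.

Cross-section at z=10.5: (2.91,-1.78) (-1.19,2.45) (-2.59,3.65) (-2.85,2.09) (-2.97,-2.38) (-0.79,-2.75)

t = z/height = 10.5/16 = 0.65625
s = 1 + (scale-1)·z/height = 1 + (0.44-1)·10.5/16 = 0.632500
θ = twist·z/height = -289°·10.5/16 = -189.6563° = -3.310126 rad
cos θ = -0.985832, sin θ = 0.167737 (intermediates below are computed at full precision and shown rounded to 5 d.p.)
v1: (-5,2) → rotate → (4.59369,-2.81035) → ×s → (2.90551,-1.77754) → (2.91,-1.78)
v2: (2.5,-3.5) → rotate → (-1.87750,3.86975) → ×s → (-1.18752,2.44762) → (-1.19,2.45)
v3: (5,-5) → rotate → (-4.09048,5.76784) → ×s → (-2.58723,3.64816) → (-2.59,3.65)
v4: (5,-2.5) → rotate → (-4.50982,3.30326) → ×s → (-2.85246,2.08931) → (-2.85,2.09)
v5: (4,4.5) → rotate → (-4.69814,-3.76530) → ×s → (-2.97158,-2.38155) → (-2.97,-2.38)
v6: (0.5,4.5) → rotate → (-1.24773,-4.35237) → ×s → (-0.78919,-2.75288) → (-0.79,-2.75)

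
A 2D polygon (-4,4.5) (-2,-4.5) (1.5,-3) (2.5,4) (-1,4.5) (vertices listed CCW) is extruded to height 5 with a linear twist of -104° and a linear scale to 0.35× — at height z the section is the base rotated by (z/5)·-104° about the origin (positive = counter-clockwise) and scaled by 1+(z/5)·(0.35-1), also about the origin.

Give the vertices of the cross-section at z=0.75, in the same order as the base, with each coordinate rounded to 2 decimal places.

t = z/height = 0.75/5 = 0.15
s = 1 + (scale-1)·z/height = 1 + (0.35-1)·0.75/5 = 0.902500
θ = twist·z/height = -104°·0.75/5 = -15.6000° = -0.272271 rad
cos θ = 0.963163, sin θ = -0.268920 (intermediates below are computed at full precision and shown rounded to 5 d.p.)
v1: (-4,4.5) → rotate → (-2.64251,5.40991) → ×s → (-2.38487,4.88244) → (-2.38,4.88)
v2: (-2,-4.5) → rotate → (-3.13646,-3.79639) → ×s → (-2.83066,-3.42624) → (-2.83,-3.43)
v3: (1.5,-3) → rotate → (0.63798,-3.29287) → ×s → (0.57578,-2.97181) → (0.58,-2.97)
v4: (2.5,4) → rotate → (3.48359,3.18035) → ×s → (3.14394,2.87027) → (3.14,2.87)
v5: (-1,4.5) → rotate → (0.24698,4.60315) → ×s → (0.22290,4.15434) → (0.22,4.15)

Cross-section at z=0.75: (-2.38,4.88) (-2.83,-3.43) (0.58,-2.97) (3.14,2.87) (0.22,4.15)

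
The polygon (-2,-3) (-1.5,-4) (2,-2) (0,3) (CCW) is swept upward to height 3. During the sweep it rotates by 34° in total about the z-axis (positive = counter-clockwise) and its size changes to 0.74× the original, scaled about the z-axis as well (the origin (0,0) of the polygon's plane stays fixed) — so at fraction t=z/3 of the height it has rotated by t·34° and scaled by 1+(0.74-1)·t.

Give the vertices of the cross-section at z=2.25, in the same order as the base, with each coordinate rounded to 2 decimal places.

t = z/height = 2.25/3 = 0.75
s = 1 + (scale-1)·z/height = 1 + (0.74-1)·2.25/3 = 0.805000
θ = twist·z/height = 34°·2.25/3 = 25.5000° = 0.445059 rad
cos θ = 0.902585, sin θ = 0.430511 (intermediates below are computed at full precision and shown rounded to 5 d.p.)
v1: (-2,-3) → rotate → (-0.51364,-3.56878) → ×s → (-0.41348,-2.87287) → (-0.41,-2.87)
v2: (-1.5,-4) → rotate → (0.36817,-4.25611) → ×s → (0.29637,-3.42617) → (0.30,-3.43)
v3: (2,-2) → rotate → (2.66619,-0.94415) → ×s → (2.14629,-0.76004) → (2.15,-0.76)
v4: (0,3) → rotate → (-1.29153,2.70776) → ×s → (-1.03968,2.17974) → (-1.04,2.18)

Cross-section at z=2.25: (-0.41,-2.87) (0.30,-3.43) (2.15,-0.76) (-1.04,2.18)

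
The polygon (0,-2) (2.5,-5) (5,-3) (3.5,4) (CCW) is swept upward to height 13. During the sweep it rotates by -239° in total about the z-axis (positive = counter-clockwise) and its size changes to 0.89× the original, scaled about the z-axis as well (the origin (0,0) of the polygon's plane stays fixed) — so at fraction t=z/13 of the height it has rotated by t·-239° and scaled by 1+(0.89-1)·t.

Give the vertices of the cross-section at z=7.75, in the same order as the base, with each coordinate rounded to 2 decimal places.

t = z/height = 7.75/13 = 0.596154
s = 1 + (scale-1)·z/height = 1 + (0.89-1)·7.75/13 = 0.934423
θ = twist·z/height = -239°·7.75/13 = -142.4808° = -2.486759 rad
cos θ = -0.793149, sin θ = -0.609028 (intermediates below are computed at full precision and shown rounded to 5 d.p.)
v1: (0,-2) → rotate → (-1.21806,1.58630) → ×s → (-1.13818,1.48227) → (-1.14,1.48)
v2: (2.5,-5) → rotate → (-5.02801,2.44318) → ×s → (-4.69829,2.28296) → (-4.70,2.28)
v3: (5,-3) → rotate → (-5.79283,-0.66569) → ×s → (-5.41295,-0.62204) → (-5.41,-0.62)
v4: (3.5,4) → rotate → (-0.33991,-5.30419) → ×s → (-0.31762,-4.95636) → (-0.32,-4.96)

Cross-section at z=7.75: (-1.14,1.48) (-4.70,2.28) (-5.41,-0.62) (-0.32,-4.96)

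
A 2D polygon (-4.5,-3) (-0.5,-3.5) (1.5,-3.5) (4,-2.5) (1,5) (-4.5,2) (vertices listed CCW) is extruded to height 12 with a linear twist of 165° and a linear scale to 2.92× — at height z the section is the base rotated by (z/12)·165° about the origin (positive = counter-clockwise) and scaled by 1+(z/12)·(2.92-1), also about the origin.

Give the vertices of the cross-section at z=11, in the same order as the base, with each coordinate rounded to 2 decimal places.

t = z/height = 11/12 = 0.916667
s = 1 + (scale-1)·z/height = 1 + (2.92-1)·11/12 = 2.760000
θ = twist·z/height = 165°·11/12 = 151.2500° = 2.639810 rad
cos θ = -0.876727, sin θ = 0.480989 (intermediates below are computed at full precision and shown rounded to 5 d.p.)
v1: (-4.5,-3) → rotate → (5.38824,0.46573) → ×s → (14.87153,1.28542) → (14.87,1.29)
v2: (-0.5,-3.5) → rotate → (2.12182,2.82805) → ×s → (5.85623,7.80542) → (5.86,7.81)
v3: (1.5,-3.5) → rotate → (0.36837,3.79003) → ×s → (1.01670,10.46047) → (1.02,10.46)
v4: (4,-2.5) → rotate → (-2.30444,4.11577) → ×s → (-6.36024,11.35953) → (-6.36,11.36)
v5: (1,5) → rotate → (-3.28167,-3.90265) → ×s → (-9.05741,-10.77130) → (-9.06,-10.77)
v6: (-4.5,2) → rotate → (2.98329,-3.91790) → ×s → (8.23389,-10.81341) → (8.23,-10.81)

Cross-section at z=11: (14.87,1.29) (5.86,7.81) (1.02,10.46) (-6.36,11.36) (-9.06,-10.77) (8.23,-10.81)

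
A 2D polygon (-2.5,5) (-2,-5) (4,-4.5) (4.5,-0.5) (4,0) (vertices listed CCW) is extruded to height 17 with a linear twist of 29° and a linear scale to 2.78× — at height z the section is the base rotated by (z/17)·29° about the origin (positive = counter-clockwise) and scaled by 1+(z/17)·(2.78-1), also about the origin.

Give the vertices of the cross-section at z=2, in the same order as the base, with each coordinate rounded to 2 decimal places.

Cross-section at z=2: (-3.38,5.86) (-2.05,-6.18) (5.15,-5.14) (5.47,-0.28) (4.83,0.29)

t = z/height = 2/17 = 0.117647
s = 1 + (scale-1)·z/height = 1 + (2.78-1)·2/17 = 1.209412
θ = twist·z/height = 29°·2/17 = 3.4118° = 0.059547 rad
cos θ = 0.998228, sin θ = 0.059511 (intermediates below are computed at full precision and shown rounded to 5 d.p.)
v1: (-2.5,5) → rotate → (-2.79313,4.84236) → ×s → (-3.37804,5.85641) → (-3.38,5.86)
v2: (-2,-5) → rotate → (-1.69890,-5.11016) → ×s → (-2.05467,-6.18029) → (-2.05,-6.18)
v3: (4,-4.5) → rotate → (4.26071,-4.25398) → ×s → (5.15295,-5.14481) → (5.15,-5.14)
v4: (4.5,-0.5) → rotate → (4.52178,-0.23131) → ×s → (5.46869,-0.27975) → (5.47,-0.28)
v5: (4,0) → rotate → (3.99291,0.23805) → ×s → (4.82907,0.28789) → (4.83,0.29)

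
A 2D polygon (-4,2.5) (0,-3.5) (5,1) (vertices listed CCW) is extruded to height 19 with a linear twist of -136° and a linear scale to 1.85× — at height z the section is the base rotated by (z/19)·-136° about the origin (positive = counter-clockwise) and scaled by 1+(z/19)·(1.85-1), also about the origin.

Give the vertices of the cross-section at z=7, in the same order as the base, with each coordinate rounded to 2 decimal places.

Cross-section at z=7: (-0.85,6.14) (-3.53,-2.95) (5.22,-4.20)

t = z/height = 7/19 = 0.368421
s = 1 + (scale-1)·z/height = 1 + (1.85-1)·7/19 = 1.313158
θ = twist·z/height = -136°·7/19 = -50.1053° = -0.874502 rad
cos θ = 0.641379, sin θ = -0.767224 (intermediates below are computed at full precision and shown rounded to 5 d.p.)
v1: (-4,2.5) → rotate → (-0.64746,4.67234) → ×s → (-0.85021,6.13553) → (-0.85,6.14)
v2: (0,-3.5) → rotate → (-2.68528,-2.24483) → ×s → (-3.52620,-2.94781) → (-3.53,-2.95)
v3: (5,1) → rotate → (3.97412,-3.19474) → ×s → (5.21865,-4.19520) → (5.22,-4.20)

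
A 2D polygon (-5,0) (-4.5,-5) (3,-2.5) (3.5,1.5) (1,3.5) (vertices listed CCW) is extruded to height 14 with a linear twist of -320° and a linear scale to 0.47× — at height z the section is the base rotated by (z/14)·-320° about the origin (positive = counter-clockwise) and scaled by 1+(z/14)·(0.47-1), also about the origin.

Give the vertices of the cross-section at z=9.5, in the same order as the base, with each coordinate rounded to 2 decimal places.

t = z/height = 9.5/14 = 0.678571
s = 1 + (scale-1)·z/height = 1 + (0.47-1)·9.5/14 = 0.640357
θ = twist·z/height = -320°·9.5/14 = -217.1429° = -3.789858 rad
cos θ = -0.797133, sin θ = 0.603804 (intermediates below are computed at full precision and shown rounded to 5 d.p.)
v1: (-5,0) → rotate → (3.98566,-3.01902) → ×s → (2.55225,-1.93325) → (2.55,-1.93)
v2: (-4.5,-5) → rotate → (6.60612,1.26854) → ×s → (4.23028,0.81232) → (4.23,0.81)
v3: (3,-2.5) → rotate → (-0.88189,3.80424) → ×s → (-0.56472,2.43608) → (-0.56,2.44)
v4: (3.5,1.5) → rotate → (-3.69567,0.91762) → ×s → (-2.36655,0.58760) → (-2.37,0.59)
v5: (1,3.5) → rotate → (-2.91045,-2.18616) → ×s → (-1.86373,-1.39992) → (-1.86,-1.40)

Cross-section at z=9.5: (2.55,-1.93) (4.23,0.81) (-0.56,2.44) (-2.37,0.59) (-1.86,-1.40)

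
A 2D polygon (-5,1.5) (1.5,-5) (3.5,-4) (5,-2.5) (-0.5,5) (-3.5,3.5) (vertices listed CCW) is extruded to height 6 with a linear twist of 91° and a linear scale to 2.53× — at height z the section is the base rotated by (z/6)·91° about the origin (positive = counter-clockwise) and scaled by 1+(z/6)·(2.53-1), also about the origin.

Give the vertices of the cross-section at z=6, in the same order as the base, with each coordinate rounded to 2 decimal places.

t = z/height = 6/6 = 1
s = 1 + (scale-1)·z/height = 1 + (2.53-1)·6/6 = 2.530000
θ = twist·z/height = 91°·6/6 = 91.0000° = 1.588250 rad
cos θ = -0.017452, sin θ = 0.999848 (intermediates below are computed at full precision and shown rounded to 5 d.p.)
v1: (-5,1.5) → rotate → (-1.41251,-5.02542) → ×s → (-3.57365,-12.71431) → (-3.57,-12.71)
v2: (1.5,-5) → rotate → (4.97306,1.58703) → ×s → (12.58184,4.01519) → (12.58,4.02)
v3: (3.5,-4) → rotate → (3.93831,3.56928) → ×s → (9.96392,9.03027) → (9.96,9.03)
v4: (5,-2.5) → rotate → (2.41236,5.04287) → ×s → (6.10326,12.75846) → (6.10,12.76)
v5: (-0.5,5) → rotate → (-4.99051,-0.58719) → ×s → (-12.62600,-1.48558) → (-12.63,-1.49)
v6: (-3.5,3.5) → rotate → (-3.43838,-3.56055) → ×s → (-8.69911,-9.00819) → (-8.70,-9.01)

Cross-section at z=6: (-3.57,-12.71) (12.58,4.02) (9.96,9.03) (6.10,12.76) (-12.63,-1.49) (-8.70,-9.01)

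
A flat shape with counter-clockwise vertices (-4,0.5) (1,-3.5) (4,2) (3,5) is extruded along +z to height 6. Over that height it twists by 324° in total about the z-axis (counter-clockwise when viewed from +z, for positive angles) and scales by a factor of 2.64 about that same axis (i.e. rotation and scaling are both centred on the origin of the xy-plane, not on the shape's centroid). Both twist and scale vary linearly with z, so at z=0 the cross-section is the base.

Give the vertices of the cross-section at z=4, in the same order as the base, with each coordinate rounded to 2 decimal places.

t = z/height = 4/6 = 0.666667
s = 1 + (scale-1)·z/height = 1 + (2.64-1)·4/6 = 2.093333
θ = twist·z/height = 324°·4/6 = 216.0000° = 3.769911 rad
cos θ = -0.809017, sin θ = -0.587785 (intermediates below are computed at full precision and shown rounded to 5 d.p.)
v1: (-4,0.5) → rotate → (3.52996,1.94663) → ×s → (7.38938,4.07495) → (7.39,4.07)
v2: (1,-3.5) → rotate → (-2.86627,2.24377) → ×s → (-6.00005,4.69697) → (-6.00,4.70)
v3: (4,2) → rotate → (-2.06050,-3.96917) → ×s → (-4.31331,-8.30881) → (-4.31,-8.31)
v4: (3,5) → rotate → (0.51188,-5.80844) → ×s → (1.07153,-12.15900) → (1.07,-12.16)

Cross-section at z=4: (7.39,4.07) (-6.00,4.70) (-4.31,-8.31) (1.07,-12.16)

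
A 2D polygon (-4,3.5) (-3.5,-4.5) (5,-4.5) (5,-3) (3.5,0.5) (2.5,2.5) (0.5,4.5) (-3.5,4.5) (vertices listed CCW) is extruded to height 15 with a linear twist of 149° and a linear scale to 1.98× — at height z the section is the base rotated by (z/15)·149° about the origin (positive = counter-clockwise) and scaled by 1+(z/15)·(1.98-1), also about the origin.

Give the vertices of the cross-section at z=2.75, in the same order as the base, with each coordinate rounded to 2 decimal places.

t = z/height = 2.75/15 = 0.183333
s = 1 + (scale-1)·z/height = 1 + (1.98-1)·2.75/15 = 1.179667
θ = twist·z/height = 149°·2.75/15 = 27.3167° = 0.476766 rad
cos θ = 0.888484, sin θ = 0.458908 (intermediates below are computed at full precision and shown rounded to 5 d.p.)
v1: (-4,3.5) → rotate → (-5.16011,1.27406) → ×s → (-6.08721,1.50297) → (-6.09,1.50)
v2: (-3.5,-4.5) → rotate → (-1.04461,-5.60436) → ×s → (-1.23229,-6.61127) → (-1.23,-6.61)
v3: (5,-4.5) → rotate → (6.50751,-1.70364) → ×s → (7.67669,-2.00972) → (7.68,-2.01)
v4: (5,-3) → rotate → (5.81914,-0.37091) → ×s → (6.86465,-0.43755) → (6.86,-0.44)
v5: (3.5,0.5) → rotate → (2.88024,2.05042) → ×s → (3.39772,2.41881) → (3.40,2.42)
v6: (2.5,2.5) → rotate → (1.07394,3.36848) → ×s → (1.26689,3.97368) → (1.27,3.97)
v7: (0.5,4.5) → rotate → (-1.62084,4.22763) → ×s → (-1.91206,4.98720) → (-1.91,4.99)
v8: (-3.5,4.5) → rotate → (-5.17478,2.39200) → ×s → (-6.10451,2.82176) → (-6.10,2.82)

Cross-section at z=2.75: (-6.09,1.50) (-1.23,-6.61) (7.68,-2.01) (6.86,-0.44) (3.40,2.42) (1.27,3.97) (-1.91,4.99) (-6.10,2.82)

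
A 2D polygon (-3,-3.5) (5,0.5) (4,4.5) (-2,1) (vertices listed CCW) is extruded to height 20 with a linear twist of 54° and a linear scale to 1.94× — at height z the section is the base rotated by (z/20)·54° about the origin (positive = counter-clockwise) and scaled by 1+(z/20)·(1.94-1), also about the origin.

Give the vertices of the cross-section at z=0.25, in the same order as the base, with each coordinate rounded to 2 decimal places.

Cross-section at z=0.25: (-2.99,-3.58) (5.05,0.57) (3.99,4.60) (-2.04,0.99)

t = z/height = 0.25/20 = 0.0125
s = 1 + (scale-1)·z/height = 1 + (1.94-1)·0.25/20 = 1.011750
θ = twist·z/height = 54°·0.25/20 = 0.6750° = 0.011781 rad
cos θ = 0.999931, sin θ = 0.011781 (intermediates below are computed at full precision and shown rounded to 5 d.p.)
v1: (-3,-3.5) → rotate → (-2.95856,-3.53510) → ×s → (-2.99332,-3.57664) → (-2.99,-3.58)
v2: (5,0.5) → rotate → (4.99376,0.55887) → ×s → (5.05244,0.56544) → (5.05,0.57)
v3: (4,4.5) → rotate → (3.94671,4.54681) → ×s → (3.99308,4.60024) → (3.99,4.60)
v4: (-2,1) → rotate → (-2.01164,0.97637) → ×s → (-2.03528,0.98784) → (-2.04,0.99)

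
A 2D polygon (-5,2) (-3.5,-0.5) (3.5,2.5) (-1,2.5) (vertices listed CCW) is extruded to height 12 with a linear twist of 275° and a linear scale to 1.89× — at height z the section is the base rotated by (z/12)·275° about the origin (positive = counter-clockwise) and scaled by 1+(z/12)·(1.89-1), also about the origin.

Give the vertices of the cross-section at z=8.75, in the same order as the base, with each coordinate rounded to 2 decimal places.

t = z/height = 8.75/12 = 0.729167
s = 1 + (scale-1)·z/height = 1 + (1.89-1)·8.75/12 = 1.648958
θ = twist·z/height = 275°·8.75/12 = 200.5208° = 3.499749 rad
cos θ = -0.936545, sin θ = -0.350548 (intermediates below are computed at full precision and shown rounded to 5 d.p.)
v1: (-5,2) → rotate → (5.38382,-0.12035) → ×s → (8.87769,-0.19845) → (8.88,-0.20)
v2: (-3.5,-0.5) → rotate → (3.10263,1.69519) → ×s → (5.11611,2.79530) → (5.12,2.80)
v3: (3.5,2.5) → rotate → (-2.40154,-3.56828) → ×s → (-3.96003,-5.88394) → (-3.96,-5.88)
v4: (-1,2.5) → rotate → (1.81291,-1.99081) → ×s → (2.98942,-3.28277) → (2.99,-3.28)

Cross-section at z=8.75: (8.88,-0.20) (5.12,2.80) (-3.96,-5.88) (2.99,-3.28)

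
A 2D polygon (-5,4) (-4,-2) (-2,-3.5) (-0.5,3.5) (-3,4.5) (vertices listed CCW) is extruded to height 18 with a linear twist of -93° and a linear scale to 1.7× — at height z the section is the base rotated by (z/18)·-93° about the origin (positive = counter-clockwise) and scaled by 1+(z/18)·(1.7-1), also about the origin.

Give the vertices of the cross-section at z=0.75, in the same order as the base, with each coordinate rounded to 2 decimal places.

t = z/height = 0.75/18 = 0.0416667
s = 1 + (scale-1)·z/height = 1 + (1.7-1)·0.75/18 = 1.029167
θ = twist·z/height = -93°·0.75/18 = -3.8750° = -0.067632 rad
cos θ = 0.997714, sin θ = -0.067580 (intermediates below are computed at full precision and shown rounded to 5 d.p.)
v1: (-5,4) → rotate → (-4.71825,4.32876) → ×s → (-4.85587,4.45501) → (-4.86,4.46)
v2: (-4,-2) → rotate → (-4.12602,-1.72511) → ×s → (-4.24636,-1.77542) → (-4.25,-1.78)
v3: (-2,-3.5) → rotate → (-2.23196,-3.35684) → ×s → (-2.29706,-3.45475) → (-2.30,-3.45)
v4: (-0.5,3.5) → rotate → (-0.26233,3.52579) → ×s → (-0.26998,3.62862) → (-0.27,3.63)
v5: (-3,4.5) → rotate → (-2.68903,4.69245) → ×s → (-2.76746,4.82932) → (-2.77,4.83)

Cross-section at z=0.75: (-4.86,4.46) (-4.25,-1.78) (-2.30,-3.45) (-0.27,3.63) (-2.77,4.83)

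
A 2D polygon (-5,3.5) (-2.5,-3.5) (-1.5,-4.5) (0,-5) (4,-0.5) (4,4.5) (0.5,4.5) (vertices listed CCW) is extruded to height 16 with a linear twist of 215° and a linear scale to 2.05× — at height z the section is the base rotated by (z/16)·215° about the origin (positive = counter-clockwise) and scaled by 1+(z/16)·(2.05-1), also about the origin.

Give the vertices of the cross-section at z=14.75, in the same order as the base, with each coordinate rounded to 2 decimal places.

Cross-section at z=14.75: (11.50,-3.47) (2.52,8.08) (0.04,9.33) (-3.07,9.35) (-7.79,-1.52) (-4.71,-10.87) (1.83,-8.72)

t = z/height = 14.75/16 = 0.921875
s = 1 + (scale-1)·z/height = 1 + (2.05-1)·14.75/16 = 1.967969
θ = twist·z/height = 215°·14.75/16 = 198.2031° = 3.459297 rad
cos θ = -0.949955, sin θ = -0.312387 (intermediates below are computed at full precision and shown rounded to 5 d.p.)
v1: (-5,3.5) → rotate → (5.84313,-1.76291) → ×s → (11.49909,-3.46935) → (11.50,-3.47)
v2: (-2.5,-3.5) → rotate → (1.28153,4.10581) → ×s → (2.52202,8.08010) → (2.52,8.08)
v3: (-1.5,-4.5) → rotate → (0.01919,4.74338) → ×s → (0.03777,9.33482) → (0.04,9.33)
v4: (0,-5) → rotate → (-1.56193,4.74978) → ×s → (-3.07384,9.34741) → (-3.07,9.35)
v5: (4,-0.5) → rotate → (-3.95601,-0.77457) → ×s → (-7.78531,-1.52433) → (-7.79,-1.52)
v6: (4,4.5) → rotate → (-2.39408,-5.52434) → ×s → (-4.71147,-10.87174) → (-4.71,-10.87)
v7: (0.5,4.5) → rotate → (0.93076,-4.43099) → ×s → (1.83171,-8.72005) → (1.83,-8.72)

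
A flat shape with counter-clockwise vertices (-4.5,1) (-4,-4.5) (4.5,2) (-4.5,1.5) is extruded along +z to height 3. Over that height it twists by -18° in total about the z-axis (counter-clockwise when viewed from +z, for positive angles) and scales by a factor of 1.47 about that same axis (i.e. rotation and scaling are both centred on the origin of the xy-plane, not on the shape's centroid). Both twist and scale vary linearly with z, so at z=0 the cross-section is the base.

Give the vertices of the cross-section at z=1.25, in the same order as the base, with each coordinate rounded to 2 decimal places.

Cross-section at z=1.25: (-5.18,1.89) (-5.44,-4.71) (5.65,1.67) (-5.10,2.48)

t = z/height = 1.25/3 = 0.416667
s = 1 + (scale-1)·z/height = 1 + (1.47-1)·1.25/3 = 1.195833
θ = twist·z/height = -18°·1.25/3 = -7.5000° = -0.130900 rad
cos θ = 0.991445, sin θ = -0.130526 (intermediates below are computed at full precision and shown rounded to 5 d.p.)
v1: (-4.5,1) → rotate → (-4.33098,1.57881) → ×s → (-5.17913,1.88800) → (-5.18,1.89)
v2: (-4,-4.5) → rotate → (-4.55315,-3.93940) → ×s → (-5.44481,-4.71086) → (-5.44,-4.71)
v3: (4.5,2) → rotate → (4.72255,1.39552) → ×s → (5.64739,1.66881) → (5.65,1.67)
v4: (-4.5,1.5) → rotate → (-4.26571,2.07454) → ×s → (-5.10108,2.48080) → (-5.10,2.48)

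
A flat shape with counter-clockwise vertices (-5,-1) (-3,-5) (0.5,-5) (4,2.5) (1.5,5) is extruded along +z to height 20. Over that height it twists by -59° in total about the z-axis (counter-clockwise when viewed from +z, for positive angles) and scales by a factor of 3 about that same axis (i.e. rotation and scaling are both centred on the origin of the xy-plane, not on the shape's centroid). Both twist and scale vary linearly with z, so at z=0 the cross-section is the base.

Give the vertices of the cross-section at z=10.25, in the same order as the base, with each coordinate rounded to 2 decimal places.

t = z/height = 10.25/20 = 0.5125
s = 1 + (scale-1)·z/height = 1 + (3-1)·10.25/20 = 2.025000
θ = twist·z/height = -59°·10.25/20 = -30.2375° = -0.527744 rad
cos θ = 0.863945, sin θ = -0.503586 (intermediates below are computed at full precision and shown rounded to 5 d.p.)
v1: (-5,-1) → rotate → (-4.82331,1.65398) → ×s → (-9.76721,3.34931) → (-9.77,3.35)
v2: (-3,-5) → rotate → (-5.10976,-2.80897) → ×s → (-10.34727,-5.68817) → (-10.35,-5.69)
v3: (0.5,-5) → rotate → (-2.08595,-4.57152) → ×s → (-4.22406,-9.25733) → (-4.22,-9.26)
v4: (4,2.5) → rotate → (4.71475,0.14552) → ×s → (9.54736,0.29468) → (9.55,0.29)
v5: (1.5,5) → rotate → (3.81385,3.56435) → ×s → (7.72304,7.21781) → (7.72,7.22)

Cross-section at z=10.25: (-9.77,3.35) (-10.35,-5.69) (-4.22,-9.26) (9.55,0.29) (7.72,7.22)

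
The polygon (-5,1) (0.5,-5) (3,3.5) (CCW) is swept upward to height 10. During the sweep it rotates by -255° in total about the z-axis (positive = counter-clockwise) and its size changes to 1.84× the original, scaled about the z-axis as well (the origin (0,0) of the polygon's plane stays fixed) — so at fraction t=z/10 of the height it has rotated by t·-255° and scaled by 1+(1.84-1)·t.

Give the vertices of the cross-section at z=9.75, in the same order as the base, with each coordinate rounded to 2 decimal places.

Cross-section at z=9.75: (1.62,-9.13) (8.14,4.16) (-7.92,2.76)

t = z/height = 9.75/10 = 0.975
s = 1 + (scale-1)·z/height = 1 + (1.84-1)·9.75/10 = 1.819000
θ = twist·z/height = -255°·9.75/10 = -248.6250° = -4.339325 rad
cos θ = -0.364470, sin θ = 0.931215 (intermediates below are computed at full precision and shown rounded to 5 d.p.)
v1: (-5,1) → rotate → (0.89114,-5.02055) → ×s → (1.62098,-9.13237) → (1.62,-9.13)
v2: (0.5,-5) → rotate → (4.47384,2.28796) → ×s → (8.13791,4.16180) → (8.14,4.16)
v3: (3,3.5) → rotate → (-4.35266,1.51800) → ×s → (-7.91750,2.76124) → (-7.92,2.76)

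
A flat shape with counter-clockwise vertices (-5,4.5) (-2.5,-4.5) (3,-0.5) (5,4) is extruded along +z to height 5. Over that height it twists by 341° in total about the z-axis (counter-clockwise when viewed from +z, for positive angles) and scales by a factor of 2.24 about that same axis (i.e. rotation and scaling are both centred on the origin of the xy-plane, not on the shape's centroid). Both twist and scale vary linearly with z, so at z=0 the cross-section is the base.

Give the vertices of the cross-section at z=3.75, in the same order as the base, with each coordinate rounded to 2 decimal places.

Cross-section at z=3.75: (10.79,7.22) (-7.23,6.81) (-2.36,-5.37) (5.11,-11.25)

t = z/height = 3.75/5 = 0.75
s = 1 + (scale-1)·z/height = 1 + (2.24-1)·3.75/5 = 1.930000
θ = twist·z/height = 341°·3.75/5 = 255.7500° = 4.463680 rad
cos θ = -0.246153, sin θ = -0.969231 (intermediates below are computed at full precision and shown rounded to 5 d.p.)
v1: (-5,4.5) → rotate → (5.59231,3.73846) → ×s → (10.79315,7.21524) → (10.79,7.22)
v2: (-2.5,-4.5) → rotate → (-3.74616,3.53077) → ×s → (-7.23008,6.81438) → (-7.23,6.81)
v3: (3,-0.5) → rotate → (-1.22308,-2.78462) → ×s → (-2.36054,-5.37431) → (-2.36,-5.37)
v4: (5,4) → rotate → (2.64616,-5.83077) → ×s → (5.10708,-11.25338) → (5.11,-11.25)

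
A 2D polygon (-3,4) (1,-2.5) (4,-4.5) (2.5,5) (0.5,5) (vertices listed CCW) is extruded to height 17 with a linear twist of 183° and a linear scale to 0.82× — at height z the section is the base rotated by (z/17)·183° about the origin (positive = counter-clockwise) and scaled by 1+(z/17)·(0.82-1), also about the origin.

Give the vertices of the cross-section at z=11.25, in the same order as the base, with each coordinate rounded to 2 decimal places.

Cross-section at z=11.25: (-1.65,-4.08) (1.43,1.89) (1.57,5.06) (-4.91,-0.39) (-4.00,-1.90)

t = z/height = 11.25/17 = 0.661765
s = 1 + (scale-1)·z/height = 1 + (0.82-1)·11.25/17 = 0.880882
θ = twist·z/height = 183°·11.25/17 = 121.1029° = 2.113645 rad
cos θ = -0.516577, sin θ = 0.856241 (intermediates below are computed at full precision and shown rounded to 5 d.p.)
v1: (-3,4) → rotate → (-1.87523,-4.63503) → ×s → (-1.65186,-4.08292) → (-1.65,-4.08)
v2: (1,-2.5) → rotate → (1.62402,2.14768) → ×s → (1.43057,1.89186) → (1.43,1.89)
v3: (4,-4.5) → rotate → (1.78677,5.74956) → ×s → (1.57394,5.06469) → (1.57,5.06)
v4: (2.5,5) → rotate → (-5.57265,-0.44228) → ×s → (-4.90885,-0.38960) → (-4.91,-0.39)
v5: (0.5,5) → rotate → (-4.53949,-2.15477) → ×s → (-3.99876,-1.89810) → (-4.00,-1.90)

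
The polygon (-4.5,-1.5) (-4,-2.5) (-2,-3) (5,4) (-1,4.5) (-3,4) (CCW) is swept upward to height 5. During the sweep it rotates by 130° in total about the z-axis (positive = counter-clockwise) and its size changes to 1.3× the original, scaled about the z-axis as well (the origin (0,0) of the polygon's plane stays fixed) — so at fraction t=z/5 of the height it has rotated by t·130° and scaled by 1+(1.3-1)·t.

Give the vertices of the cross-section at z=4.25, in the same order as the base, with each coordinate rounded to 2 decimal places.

Cross-section at z=4.25: (3.74,-4.63) (4.70,-3.60) (4.41,-1.03) (-6.90,4.12) (-4.85,-3.15) (-3.38,-5.28)

t = z/height = 4.25/5 = 0.85
s = 1 + (scale-1)·z/height = 1 + (1.3-1)·4.25/5 = 1.255000
θ = twist·z/height = 130°·4.25/5 = 110.5000° = 1.928589 rad
cos θ = -0.350207, sin θ = 0.936672 (intermediates below are computed at full precision and shown rounded to 5 d.p.)
v1: (-4.5,-1.5) → rotate → (2.98094,-3.68971) → ×s → (3.74108,-4.63059) → (3.74,-4.63)
v2: (-4,-2.5) → rotate → (3.74251,-2.87117) → ×s → (4.69685,-3.60332) → (4.70,-3.60)
v3: (-2,-3) → rotate → (3.51043,-0.82272) → ×s → (4.40559,-1.03252) → (4.41,-1.03)
v4: (5,4) → rotate → (-5.49773,3.28253) → ×s → (-6.89965,4.11958) → (-6.90,4.12)
v5: (-1,4.5) → rotate → (-3.86482,-2.51261) → ×s → (-4.85035,-3.15332) → (-4.85,-3.15)
v6: (-3,4) → rotate → (-2.69607,-4.21085) → ×s → (-3.38356,-5.28461) → (-3.38,-5.28)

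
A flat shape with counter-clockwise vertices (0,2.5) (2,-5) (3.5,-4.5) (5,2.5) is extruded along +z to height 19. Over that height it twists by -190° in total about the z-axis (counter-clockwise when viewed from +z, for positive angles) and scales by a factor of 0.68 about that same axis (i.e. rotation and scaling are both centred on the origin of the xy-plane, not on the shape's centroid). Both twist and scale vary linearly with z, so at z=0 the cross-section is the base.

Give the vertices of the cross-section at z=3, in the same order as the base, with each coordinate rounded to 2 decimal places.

t = z/height = 3/19 = 0.157895
s = 1 + (scale-1)·z/height = 1 + (0.68-1)·3/19 = 0.949474
θ = twist·z/height = -190°·3/19 = -30.0000° = -0.523599 rad
cos θ = 0.866025, sin θ = -0.500000 (intermediates below are computed at full precision and shown rounded to 5 d.p.)
v1: (0,2.5) → rotate → (1.25000,2.16506) → ×s → (1.18684,2.05567) → (1.19,2.06)
v2: (2,-5) → rotate → (-0.76795,-5.33013) → ×s → (-0.72915,-5.06082) → (-0.73,-5.06)
v3: (3.5,-4.5) → rotate → (0.78109,-5.64711) → ×s → (0.74162,-5.36179) → (0.74,-5.36)
v4: (5,2.5) → rotate → (5.58013,-0.33494) → ×s → (5.29818,-0.31801) → (5.30,-0.32)

Cross-section at z=3: (1.19,2.06) (-0.73,-5.06) (0.74,-5.36) (5.30,-0.32)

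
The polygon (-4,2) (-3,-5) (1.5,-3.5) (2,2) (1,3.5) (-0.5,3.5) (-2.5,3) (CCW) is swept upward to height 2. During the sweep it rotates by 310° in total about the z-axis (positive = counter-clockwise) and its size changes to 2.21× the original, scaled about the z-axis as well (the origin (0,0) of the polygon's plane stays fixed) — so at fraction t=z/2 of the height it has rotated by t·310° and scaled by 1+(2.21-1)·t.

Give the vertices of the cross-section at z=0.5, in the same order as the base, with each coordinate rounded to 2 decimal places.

t = z/height = 0.5/2 = 0.25
s = 1 + (scale-1)·z/height = 1 + (2.21-1)·0.5/2 = 1.302500
θ = twist·z/height = 310°·0.5/2 = 77.5000° = 1.352630 rad
cos θ = 0.216440, sin θ = 0.976296 (intermediates below are computed at full precision and shown rounded to 5 d.p.)
v1: (-4,2) → rotate → (-2.81835,-3.47230) → ×s → (-3.67090,-4.52268) → (-3.67,-4.52)
v2: (-3,-5) → rotate → (4.23216,-4.01109) → ×s → (5.51239,-5.22444) → (5.51,-5.22)
v3: (1.5,-3.5) → rotate → (3.74170,0.70691) → ×s → (4.87356,0.92074) → (4.87,0.92)
v4: (2,2) → rotate → (-1.51971,2.38547) → ×s → (-1.97943,3.10708) → (-1.98,3.11)
v5: (1,3.5) → rotate → (-3.20060,1.73383) → ×s → (-4.16878,2.25832) → (-4.17,2.26)
v6: (-0.5,3.5) → rotate → (-3.52526,0.26939) → ×s → (-4.59165,0.35088) → (-4.59,0.35)
v7: (-2.5,3) → rotate → (-3.46999,-1.79142) → ×s → (-4.51966,-2.33333) → (-4.52,-2.33)

Cross-section at z=0.5: (-3.67,-4.52) (5.51,-5.22) (4.87,0.92) (-1.98,3.11) (-4.17,2.26) (-4.59,0.35) (-4.52,-2.33)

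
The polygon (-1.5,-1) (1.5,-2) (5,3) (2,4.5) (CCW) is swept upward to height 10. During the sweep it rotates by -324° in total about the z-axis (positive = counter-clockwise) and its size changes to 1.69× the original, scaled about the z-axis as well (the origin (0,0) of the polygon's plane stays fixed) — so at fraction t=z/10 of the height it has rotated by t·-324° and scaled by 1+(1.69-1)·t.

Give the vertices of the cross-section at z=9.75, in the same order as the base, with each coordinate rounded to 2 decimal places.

Cross-section at z=9.75: (-0.64,-2.95) (4.13,-0.66) (2.51,9.42) (-2.84,7.73)

t = z/height = 9.75/10 = 0.975
s = 1 + (scale-1)·z/height = 1 + (1.69-1)·9.75/10 = 1.672750
θ = twist·z/height = -324°·9.75/10 = -315.9000° = -5.513495 rad
cos θ = 0.718126, sin θ = 0.695913 (intermediates below are computed at full precision and shown rounded to 5 d.p.)
v1: (-1.5,-1) → rotate → (-0.38128,-1.76200) → ×s → (-0.63778,-2.94738) → (-0.64,-2.95)
v2: (1.5,-2) → rotate → (2.46902,-0.39238) → ×s → (4.13004,-0.65636) → (4.13,-0.66)
v3: (5,3) → rotate → (1.50289,5.63394) → ×s → (2.51396,9.42418) → (2.51,9.42)
v4: (2,4.5) → rotate → (-1.69535,4.62339) → ×s → (-2.83591,7.73378) → (-2.84,7.73)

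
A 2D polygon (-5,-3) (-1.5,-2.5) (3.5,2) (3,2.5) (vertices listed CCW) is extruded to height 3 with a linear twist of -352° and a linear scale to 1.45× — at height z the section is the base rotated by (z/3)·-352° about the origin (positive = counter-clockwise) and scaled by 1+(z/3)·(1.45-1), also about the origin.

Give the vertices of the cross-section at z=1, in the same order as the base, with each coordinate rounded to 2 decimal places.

Cross-section at z=1: (-0.42,6.69) (-1.76,2.85) (0.20,-4.63) (0.97,-4.38)

t = z/height = 1/3 = 0.333333
s = 1 + (scale-1)·z/height = 1 + (1.45-1)·1/3 = 1.150000
θ = twist·z/height = -352°·1/3 = -117.3333° = -2.047853 rad
cos θ = -0.459166, sin θ = -0.888350 (intermediates below are computed at full precision and shown rounded to 5 d.p.)
v1: (-5,-3) → rotate → (-0.36922,5.81925) → ×s → (-0.42460,6.69214) → (-0.42,6.69)
v2: (-1.5,-2.5) → rotate → (-1.53213,2.48044) → ×s → (-1.76194,2.85251) → (-1.76,2.85)
v3: (3.5,2) → rotate → (0.16962,-4.02756) → ×s → (0.19506,-4.63169) → (0.20,-4.63)
v4: (3,2.5) → rotate → (0.84338,-3.81297) → ×s → (0.96988,-4.38491) → (0.97,-4.38)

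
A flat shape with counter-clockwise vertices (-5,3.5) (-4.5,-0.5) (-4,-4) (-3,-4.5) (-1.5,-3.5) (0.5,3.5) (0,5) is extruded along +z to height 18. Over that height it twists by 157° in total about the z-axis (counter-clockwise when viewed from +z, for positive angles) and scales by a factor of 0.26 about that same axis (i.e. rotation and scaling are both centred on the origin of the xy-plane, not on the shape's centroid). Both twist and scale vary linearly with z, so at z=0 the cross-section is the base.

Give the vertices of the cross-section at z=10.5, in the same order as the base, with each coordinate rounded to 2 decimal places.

t = z/height = 10.5/18 = 0.583333
s = 1 + (scale-1)·z/height = 1 + (0.26-1)·10.5/18 = 0.568333
θ = twist·z/height = 157°·10.5/18 = 91.5833° = 1.598431 rad
cos θ = -0.027631, sin θ = 0.999618 (intermediates below are computed at full precision and shown rounded to 5 d.p.)
v1: (-5,3.5) → rotate → (-3.36051,-5.09480) → ×s → (-1.90989,-2.89554) → (-1.91,-2.90)
v2: (-4.5,-0.5) → rotate → (0.62415,-4.48447) → ×s → (0.35472,-2.54867) → (0.35,-2.55)
v3: (-4,-4) → rotate → (4.10900,-3.88795) → ×s → (2.33528,-2.20965) → (2.34,-2.21)
v4: (-3,-4.5) → rotate → (4.58117,-2.87452) → ×s → (2.60363,-1.63368) → (2.60,-1.63)
v5: (-1.5,-3.5) → rotate → (3.54011,-1.40272) → ×s → (2.01196,-0.79721) → (2.01,-0.80)
v6: (0.5,3.5) → rotate → (-3.51248,0.40310) → ×s → (-1.99626,0.22910) → (-2.00,0.23)
v7: (0,5) → rotate → (-4.99809,-0.13815) → ×s → (-2.84058,-0.07852) → (-2.84,-0.08)

Cross-section at z=10.5: (-1.91,-2.90) (0.35,-2.55) (2.34,-2.21) (2.60,-1.63) (2.01,-0.80) (-2.00,0.23) (-2.84,-0.08)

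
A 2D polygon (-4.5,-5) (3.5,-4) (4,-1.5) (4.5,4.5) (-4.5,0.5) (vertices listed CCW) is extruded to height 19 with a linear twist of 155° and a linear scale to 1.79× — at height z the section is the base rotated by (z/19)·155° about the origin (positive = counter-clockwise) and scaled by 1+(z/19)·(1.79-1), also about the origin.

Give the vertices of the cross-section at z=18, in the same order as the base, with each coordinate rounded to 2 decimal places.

Cross-section at z=18: (11.37,3.02) (-1.30,9.20) (-4.42,6.02) (-10.89,-2.28) (6.11,-5.04)

t = z/height = 18/19 = 0.947368
s = 1 + (scale-1)·z/height = 1 + (1.79-1)·18/19 = 1.748421
θ = twist·z/height = 155°·18/19 = 146.8421° = 2.562878 rad
cos θ = -0.837166, sin θ = 0.546948 (intermediates below are computed at full precision and shown rounded to 5 d.p.)
v1: (-4.5,-5) → rotate → (6.50199,1.72457) → ×s → (11.36822,3.01527) → (11.37,3.02)
v2: (3.5,-4) → rotate → (-0.74229,5.26298) → ×s → (-1.29784,9.20191) → (-1.30,9.20)
v3: (4,-1.5) → rotate → (-2.52824,3.44354) → ×s → (-4.42043,6.02076) → (-4.42,6.02)
v4: (4.5,4.5) → rotate → (-6.22852,-1.30598) → ×s → (-10.89007,-2.28341) → (-10.89,-2.28)
v5: (-4.5,0.5) → rotate → (3.49378,-2.87985) → ×s → (6.10859,-5.03519) → (6.11,-5.04)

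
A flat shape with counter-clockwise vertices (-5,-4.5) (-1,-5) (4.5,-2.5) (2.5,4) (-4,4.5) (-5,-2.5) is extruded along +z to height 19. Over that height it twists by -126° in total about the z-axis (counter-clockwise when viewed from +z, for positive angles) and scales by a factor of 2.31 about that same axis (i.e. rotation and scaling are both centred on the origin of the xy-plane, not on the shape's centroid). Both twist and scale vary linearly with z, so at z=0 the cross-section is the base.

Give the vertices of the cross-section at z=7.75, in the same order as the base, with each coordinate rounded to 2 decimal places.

t = z/height = 7.75/19 = 0.407895
s = 1 + (scale-1)·z/height = 1 + (2.31-1)·7.75/19 = 1.534342
θ = twist·z/height = -126°·7.75/19 = -51.3947° = -0.897007 rad
cos θ = 0.623951, sin θ = -0.781463 (intermediates below are computed at full precision and shown rounded to 5 d.p.)
v1: (-5,-4.5) → rotate → (-6.63634,1.09953) → ×s → (-10.18242,1.68706) → (-10.18,1.69)
v2: (-1,-5) → rotate → (-4.53127,-2.33829) → ×s → (-6.95251,-3.58774) → (-6.95,-3.59)
v3: (4.5,-2.5) → rotate → (0.85412,-5.07646) → ×s → (1.31052,-7.78903) → (1.31,-7.79)
v4: (2.5,4) → rotate → (4.68573,0.54215) → ×s → (7.18951,0.83184) → (7.19,0.83)
v5: (-4,4.5) → rotate → (1.02078,5.93363) → ×s → (1.56622,9.10422) → (1.57,9.10)
v6: (-5,-2.5) → rotate → (-5.07341,2.34744) → ×s → (-7.78435,3.60177) → (-7.78,3.60)

Cross-section at z=7.75: (-10.18,1.69) (-6.95,-3.59) (1.31,-7.79) (7.19,0.83) (1.57,9.10) (-7.78,3.60)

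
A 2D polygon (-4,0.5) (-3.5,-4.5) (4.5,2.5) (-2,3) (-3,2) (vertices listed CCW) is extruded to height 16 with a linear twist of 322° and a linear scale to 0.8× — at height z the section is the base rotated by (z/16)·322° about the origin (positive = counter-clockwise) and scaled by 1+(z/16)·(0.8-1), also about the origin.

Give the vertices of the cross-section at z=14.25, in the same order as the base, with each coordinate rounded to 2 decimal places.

Cross-section at z=14.25: (-0.56,3.27) (-4.37,1.69) (3.03,-2.95) (1.89,2.29) (0.86,2.84)

t = z/height = 14.25/16 = 0.890625
s = 1 + (scale-1)·z/height = 1 + (0.8-1)·14.25/16 = 0.821875
θ = twist·z/height = 322°·14.25/16 = 286.7813° = 5.005277 rad
cos θ = 0.288718, sin θ = -0.957414 (intermediates below are computed at full precision and shown rounded to 5 d.p.)
v1: (-4,0.5) → rotate → (-0.67617,3.97402) → ×s → (-0.55572,3.26614) → (-0.56,3.27)
v2: (-3.5,-4.5) → rotate → (-5.31888,2.05172) → ×s → (-4.37145,1.68625) → (-4.37,1.69)
v3: (4.5,2.5) → rotate → (3.69277,-3.58657) → ×s → (3.03499,-2.94771) → (3.03,-2.95)
v4: (-2,3) → rotate → (2.29481,2.78098) → ×s → (1.88604,2.28562) → (1.89,2.29)
v5: (-3,2) → rotate → (1.04867,3.44968) → ×s → (0.86188,2.83521) → (0.86,2.84)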